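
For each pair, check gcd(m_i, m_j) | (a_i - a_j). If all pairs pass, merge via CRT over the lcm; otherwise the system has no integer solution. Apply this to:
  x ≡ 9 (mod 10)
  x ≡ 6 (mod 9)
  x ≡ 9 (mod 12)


Moduli 10, 9, 12 are not pairwise coprime, so CRT works modulo lcm(m_i) when all pairwise compatibility conditions hold.
Pairwise compatibility: gcd(m_i, m_j) must divide a_i - a_j for every pair.
Merge one congruence at a time:
  Start: x ≡ 9 (mod 10).
  Combine with x ≡ 6 (mod 9): gcd(10, 9) = 1; 6 - 9 = -3, which IS divisible by 1, so compatible.
    Write x = 9 + 10·t and substitute into x ≡ 6 (mod 9): 10·t ≡ 6 − 9 = -3 (mod 9).
    Reduce coefficients mod 9: 1·t ≡ 6 (mod 9).
    So t ≡ 6 (mod 9).
    Then x = 9 + 10·6 = 69, valid modulo lcm(10, 9) = 90: x ≡ 69 (mod 90).
  Combine with x ≡ 9 (mod 12): gcd(90, 12) = 6; 9 - 69 = -60, which IS divisible by 6, so compatible.
    Write x = 69 + 90·t and substitute into x ≡ 9 (mod 12): 90·t ≡ 9 − 69 = -60 (mod 12).
    Divide the congruence (and modulus) by g = 6: 15·t ≡ -10 (mod 2).
    Reduce coefficients mod 2: 1·t ≡ 0 (mod 2).
    So t ≡ 0 (mod 2).
    Then x = 69 + 90·0 = 69, valid modulo lcm(90, 12) = 180: x ≡ 69 (mod 180).
Verify: 69 mod 10 = 9, 69 mod 9 = 6, 69 mod 12 = 9.

x ≡ 69 (mod 180).


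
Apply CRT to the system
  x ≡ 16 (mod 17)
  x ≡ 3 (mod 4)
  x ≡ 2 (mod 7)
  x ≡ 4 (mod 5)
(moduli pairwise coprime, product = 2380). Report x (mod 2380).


Product of moduli M = 17 · 4 · 7 · 5 = 2380.
Merge one congruence at a time:
  Start: x ≡ 16 (mod 17).
  Combine with x ≡ 3 (mod 4); new modulus lcm = 68.
    Write x = 16 + 17·t and substitute into x ≡ 3 (mod 4): 17·t ≡ 3 − 16 = -13 (mod 4).
    Reduce coefficients mod 4: 1·t ≡ 3 (mod 4).
    So t ≡ 3 (mod 4).
    Then x = 16 + 17·3 = 67, valid modulo lcm(17, 4) = 68: x ≡ 67 (mod 68).
  Combine with x ≡ 2 (mod 7); new modulus lcm = 476.
    Write x = 67 + 68·t and substitute into x ≡ 2 (mod 7): 68·t ≡ 2 − 67 = -65 (mod 7).
    Reduce coefficients mod 7: 5·t ≡ 5 (mod 7).
    The inverse of 5 mod 7 is 3 (since 5·3 = 15 = 2·7 + 1), so t ≡ 3·5 = 15 ≡ 1 (mod 7).
    Then x = 67 + 68·1 = 135, valid modulo lcm(68, 7) = 476: x ≡ 135 (mod 476).
  Combine with x ≡ 4 (mod 5); new modulus lcm = 2380.
    Write x = 135 + 476·t and substitute into x ≡ 4 (mod 5): 476·t ≡ 4 − 135 = -131 (mod 5).
    Reduce coefficients mod 5: 1·t ≡ 4 (mod 5).
    So t ≡ 4 (mod 5).
    Then x = 135 + 476·4 = 2039, valid modulo lcm(476, 5) = 2380: x ≡ 2039 (mod 2380).
Verify against each original: 2039 mod 17 = 16, 2039 mod 4 = 3, 2039 mod 7 = 2, 2039 mod 5 = 4.

x ≡ 2039 (mod 2380).


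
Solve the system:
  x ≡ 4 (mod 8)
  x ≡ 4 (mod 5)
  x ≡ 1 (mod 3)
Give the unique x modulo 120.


Moduli 8, 5, 3 are pairwise coprime; by CRT there is a unique solution modulo M = 8 · 5 · 3 = 120.
Solve pairwise, accumulating the modulus:
  Start with x ≡ 4 (mod 8).
  Combine with x ≡ 4 (mod 5): since gcd(8, 5) = 1, we get a unique residue mod 40.
    Write x = 4 + 8·t and substitute into x ≡ 4 (mod 5): 8·t ≡ 4 − 4 = 0 (mod 5).
    Reduce coefficients mod 5: 3·t ≡ 0 (mod 5).
    The inverse of 3 mod 5 is 2 (since 3·2 = 6 = 1·5 + 1), so t ≡ 2·0 = 0 ≡ 0 (mod 5).
    Then x = 4 + 8·0 = 4, valid modulo lcm(8, 5) = 40: x ≡ 4 (mod 40).
  Combine with x ≡ 1 (mod 3): since gcd(40, 3) = 1, we get a unique residue mod 120.
    Write x = 4 + 40·t and substitute into x ≡ 1 (mod 3): 40·t ≡ 1 − 4 = -3 (mod 3).
    Reduce coefficients mod 3: 1·t ≡ 0 (mod 3).
    So t ≡ 0 (mod 3).
    Then x = 4 + 40·0 = 4, valid modulo lcm(40, 3) = 120: x ≡ 4 (mod 120).
Verify: 4 mod 8 = 4 ✓, 4 mod 5 = 4 ✓, 4 mod 3 = 1 ✓.

x ≡ 4 (mod 120).


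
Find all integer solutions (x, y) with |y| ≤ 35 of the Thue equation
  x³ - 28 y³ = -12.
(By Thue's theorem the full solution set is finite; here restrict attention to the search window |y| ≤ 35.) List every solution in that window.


The equation is x³ - 28y³ = -12. For fixed y, x³ = 28·y³ − 12, so a solution requires the RHS to be a perfect cube.
Strategy: iterate y from -35 to 35, compute RHS = 28·y³ − 12, and check whether it is a (positive or negative) perfect cube.
Check small values of y:
  y = 0: RHS = -12 is not a perfect cube.
  y = 1: RHS = 16 is not a perfect cube.
  y = -1: RHS = -40 is not a perfect cube.
  y = 2: RHS = 212 is not a perfect cube.
  y = -2: RHS = -236 is not a perfect cube.
  y = 3: RHS = 744 is not a perfect cube.
  y = -3: RHS = -768 is not a perfect cube.
Continuing the search up to |y| = 35 finds no solutions either.
No (x, y) in the scanned range satisfies the equation.

No integer solutions with |y| ≤ 35.


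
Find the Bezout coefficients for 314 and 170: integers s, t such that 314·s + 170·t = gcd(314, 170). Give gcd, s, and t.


Euclidean algorithm on (314, 170) — divide until remainder is 0:
  314 = 1 · 170 + 144
  170 = 1 · 144 + 26
  144 = 5 · 26 + 14
  26 = 1 · 14 + 12
  14 = 1 · 12 + 2
  12 = 6 · 2 + 0
gcd(314, 170) = 2.
Track Bezout coefficients alongside the remainders: start with r₀ = 314 = a·1 + b·0 (s = 1, t = 0) and r₁ = 170 = a·0 + b·1 (s = 0, t = 1); each new remainder r_{k+1} = r_{k-1} − q_k·r_k inherits s_{k+1} = s_{k-1} − q_k·s_k, t_{k+1} = t_{k-1} − q_k·t_k, so r_k = a·s_k + b·t_k at every step:
  q = 1: r = 144, s = 1 − 1·0 = 1, t = 0 − 1·1 = -1  (check: 314·1 + 170·(-1) = 144)
  q = 1: r = 26, s = 0 − 1·1 = -1, t = 1 − 1·(-1) = 2  (check: 314·(-1) + 170·2 = 26)
  q = 5: r = 14, s = 1 − 5·(-1) = 6, t = -1 − 5·2 = -11  (check: 314·6 + 170·(-11) = 14)
  q = 1: r = 12, s = -1 − 1·6 = -7, t = 2 − 1·(-11) = 13  (check: 314·(-7) + 170·13 = 12)
  q = 1: r = 2, s = 6 − 1·(-7) = 13, t = -11 − 1·13 = -24  (check: 314·13 + 170·(-24) = 2)
The row with r = 2 (the gcd) gives the Bezout coefficients s = 13, t = -24.
Result: 314 · (13) + 170 · (-24) = 2.

gcd(314, 170) = 2; s = 13, t = -24 (check: 314·13 + 170·(-24) = 2).


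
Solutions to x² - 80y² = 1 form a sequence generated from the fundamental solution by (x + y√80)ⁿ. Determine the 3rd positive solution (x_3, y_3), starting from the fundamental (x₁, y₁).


Step 1: Find the fundamental solution (x₁, y₁) of x² - 80y² = 1.
  Expand √80 as a continued fraction. a₀ = ⌊√80⌋ = 8; iterate m_{k+1} = d_k·a_k − m_k, d_{k+1} = (80 − m_{k+1}²)/d_k, a_{k+1} = ⌊(a₀ + m_{k+1})/d_{k+1}⌋ (starting m₀ = 0, d₀ = 1), with convergents p_k = a_k·p_{k-1} + p_{k-2}, q_k = a_k·q_{k-1} + q_{k-2} (p₋₁ = 1, q₋₁ = 0):
  k = 0: a₀ = 8; p₀/q₀ = 8/1; p₀² − 80·q₀² = 64 − 80 = -16.
  k = 1: m = 8, d = 16, a = ⌊(8 + 8)/16⌋ = 1; p/q = (1·8 + 1)/(1·1 + 0) = 9/1; p² − 80·q² = 81 − 80 = 1.
  The first convergent with p² − 80·q² = 1 gives the fundamental solution (x₁, y₁) = (9, 1).
Step 2: Apply the recurrence (x_{n+1}, y_{n+1}) = (x₁x_n + 80y₁y_n, x₁y_n + y₁x_n) repeatedly.
  From (x_1, y_1) = (9, 1): x_2 = 9·9 + 80·1·1 = 161; y_2 = 9·1 + 1·9 = 18.
  From (x_2, y_2) = (161, 18): x_3 = 9·161 + 80·1·18 = 2889; y_3 = 9·18 + 1·161 = 323.
Step 3: Verify x_3² - 80·y_3² = 8346321 - 8346320 = 1 (should be 1). ✓

(x_1, y_1) = (9, 1); (x_3, y_3) = (2889, 323).


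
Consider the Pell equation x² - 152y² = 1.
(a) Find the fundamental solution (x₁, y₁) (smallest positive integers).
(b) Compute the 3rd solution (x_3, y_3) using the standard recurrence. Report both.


Step 1: Find the fundamental solution (x₁, y₁) of x² - 152y² = 1.
  Expand √152 as a continued fraction. a₀ = ⌊√152⌋ = 12; iterate m_{k+1} = d_k·a_k − m_k, d_{k+1} = (152 − m_{k+1}²)/d_k, a_{k+1} = ⌊(a₀ + m_{k+1})/d_{k+1}⌋ (starting m₀ = 0, d₀ = 1), with convergents p_k = a_k·p_{k-1} + p_{k-2}, q_k = a_k·q_{k-1} + q_{k-2} (p₋₁ = 1, q₋₁ = 0):
  k = 0: a₀ = 12; p₀/q₀ = 12/1; p₀² − 152·q₀² = 144 − 152 = -8.
  k = 1: m = 12, d = 8, a = ⌊(12 + 12)/8⌋ = 3; p/q = (3·12 + 1)/(3·1 + 0) = 37/3; p² − 152·q² = 1369 − 1368 = 1.
  The first convergent with p² − 152·q² = 1 gives the fundamental solution (x₁, y₁) = (37, 3).
Step 2: Apply the recurrence (x_{n+1}, y_{n+1}) = (x₁x_n + 152y₁y_n, x₁y_n + y₁x_n) repeatedly.
  From (x_1, y_1) = (37, 3): x_2 = 37·37 + 152·3·3 = 2737; y_2 = 37·3 + 3·37 = 222.
  From (x_2, y_2) = (2737, 222): x_3 = 37·2737 + 152·3·222 = 202501; y_3 = 37·222 + 3·2737 = 16425.
Step 3: Verify x_3² - 152·y_3² = 41006655001 - 41006655000 = 1 (should be 1). ✓

(x_1, y_1) = (37, 3); (x_3, y_3) = (202501, 16425).


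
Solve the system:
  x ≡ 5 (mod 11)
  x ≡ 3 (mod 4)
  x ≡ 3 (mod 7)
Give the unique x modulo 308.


Moduli 11, 4, 7 are pairwise coprime; by CRT there is a unique solution modulo M = 11 · 4 · 7 = 308.
Solve pairwise, accumulating the modulus:
  Start with x ≡ 5 (mod 11).
  Combine with x ≡ 3 (mod 4): since gcd(11, 4) = 1, we get a unique residue mod 44.
    Write x = 5 + 11·t and substitute into x ≡ 3 (mod 4): 11·t ≡ 3 − 5 = -2 (mod 4).
    Reduce coefficients mod 4: 3·t ≡ 2 (mod 4).
    The inverse of 3 mod 4 is 3 (since 3·3 = 9 = 2·4 + 1), so t ≡ 3·2 = 6 ≡ 2 (mod 4).
    Then x = 5 + 11·2 = 27, valid modulo lcm(11, 4) = 44: x ≡ 27 (mod 44).
  Combine with x ≡ 3 (mod 7): since gcd(44, 7) = 1, we get a unique residue mod 308.
    Write x = 27 + 44·t and substitute into x ≡ 3 (mod 7): 44·t ≡ 3 − 27 = -24 (mod 7).
    Reduce coefficients mod 7: 2·t ≡ 4 (mod 7).
    The inverse of 2 mod 7 is 4 (since 2·4 = 8 = 1·7 + 1), so t ≡ 4·4 = 16 ≡ 2 (mod 7).
    Then x = 27 + 44·2 = 115, valid modulo lcm(44, 7) = 308: x ≡ 115 (mod 308).
Verify: 115 mod 11 = 5 ✓, 115 mod 4 = 3 ✓, 115 mod 7 = 3 ✓.

x ≡ 115 (mod 308).


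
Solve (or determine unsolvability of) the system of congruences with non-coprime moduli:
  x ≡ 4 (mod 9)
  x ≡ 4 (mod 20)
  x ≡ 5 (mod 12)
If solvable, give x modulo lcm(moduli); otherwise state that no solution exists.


Moduli 9, 20, 12 are not pairwise coprime, so CRT works modulo lcm(m_i) when all pairwise compatibility conditions hold.
Pairwise compatibility: gcd(m_i, m_j) must divide a_i - a_j for every pair.
Merge one congruence at a time:
  Start: x ≡ 4 (mod 9).
  Combine with x ≡ 4 (mod 20): gcd(9, 20) = 1; 4 - 4 = 0, which IS divisible by 1, so compatible.
    Write x = 4 + 9·t and substitute into x ≡ 4 (mod 20): 9·t ≡ 4 − 4 = 0 (mod 20).
    The inverse of 9 mod 20 is 9 (since 9·9 = 81 = 4·20 + 1), so t ≡ 9·0 = 0 ≡ 0 (mod 20).
    Then x = 4 + 9·0 = 4, valid modulo lcm(9, 20) = 180: x ≡ 4 (mod 180).
  Combine with x ≡ 5 (mod 12): gcd(180, 12) = 12, and 5 - 4 = 1 is NOT divisible by 12.
    ⇒ system is inconsistent (no integer solution).

No solution (the system is inconsistent).


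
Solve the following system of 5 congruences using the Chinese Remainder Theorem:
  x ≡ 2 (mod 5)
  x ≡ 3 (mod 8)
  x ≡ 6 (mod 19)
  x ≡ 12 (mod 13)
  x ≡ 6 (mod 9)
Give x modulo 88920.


Product of moduli M = 5 · 8 · 19 · 13 · 9 = 88920.
Merge one congruence at a time:
  Start: x ≡ 2 (mod 5).
  Combine with x ≡ 3 (mod 8); new modulus lcm = 40.
    Write x = 2 + 5·t and substitute into x ≡ 3 (mod 8): 5·t ≡ 3 − 2 = 1 (mod 8).
    The inverse of 5 mod 8 is 5 (since 5·5 = 25 = 3·8 + 1), so t ≡ 5·1 = 5 ≡ 5 (mod 8).
    Then x = 2 + 5·5 = 27, valid modulo lcm(5, 8) = 40: x ≡ 27 (mod 40).
  Combine with x ≡ 6 (mod 19); new modulus lcm = 760.
    Write x = 27 + 40·t and substitute into x ≡ 6 (mod 19): 40·t ≡ 6 − 27 = -21 (mod 19).
    Reduce coefficients mod 19: 2·t ≡ 17 (mod 19).
    The inverse of 2 mod 19 is 10 (since 2·10 = 20 = 1·19 + 1), so t ≡ 10·17 = 170 ≡ 18 (mod 19).
    Then x = 27 + 40·18 = 747, valid modulo lcm(40, 19) = 760: x ≡ 747 (mod 760).
  Combine with x ≡ 12 (mod 13); new modulus lcm = 9880.
    Write x = 747 + 760·t and substitute into x ≡ 12 (mod 13): 760·t ≡ 12 − 747 = -735 (mod 13).
    Reduce coefficients mod 13: 6·t ≡ 6 (mod 13).
    The inverse of 6 mod 13 is 11 (since 6·11 = 66 = 5·13 + 1), so t ≡ 11·6 = 66 ≡ 1 (mod 13).
    Then x = 747 + 760·1 = 1507, valid modulo lcm(760, 13) = 9880: x ≡ 1507 (mod 9880).
  Combine with x ≡ 6 (mod 9); new modulus lcm = 88920.
    Write x = 1507 + 9880·t and substitute into x ≡ 6 (mod 9): 9880·t ≡ 6 − 1507 = -1501 (mod 9).
    Reduce coefficients mod 9: 7·t ≡ 2 (mod 9).
    The inverse of 7 mod 9 is 4 (since 7·4 = 28 = 3·9 + 1), so t ≡ 4·2 = 8 ≡ 8 (mod 9).
    Then x = 1507 + 9880·8 = 80547, valid modulo lcm(9880, 9) = 88920: x ≡ 80547 (mod 88920).
Verify against each original: 80547 mod 5 = 2, 80547 mod 8 = 3, 80547 mod 19 = 6, 80547 mod 13 = 12, 80547 mod 9 = 6.

x ≡ 80547 (mod 88920).


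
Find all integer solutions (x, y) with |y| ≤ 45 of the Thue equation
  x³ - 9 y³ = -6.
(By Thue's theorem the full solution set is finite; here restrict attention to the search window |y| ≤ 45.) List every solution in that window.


The equation is x³ - 9y³ = -6. For fixed y, x³ = 9·y³ − 6, so a solution requires the RHS to be a perfect cube.
Strategy: iterate y from -45 to 45, compute RHS = 9·y³ − 6, and check whether it is a (positive or negative) perfect cube.
Check small values of y:
  y = 0: RHS = -6 is not a perfect cube.
  y = 1: RHS = 3 is not a perfect cube.
  y = -1: RHS = -15 is not a perfect cube.
  y = 2: RHS = 66 is not a perfect cube.
  y = -2: RHS = -78 is not a perfect cube.
  y = 3: RHS = 237 is not a perfect cube.
  y = -3: RHS = -249 is not a perfect cube.
Continuing the search up to |y| = 45 finds no solutions either.
No (x, y) in the scanned range satisfies the equation.

No integer solutions with |y| ≤ 45.


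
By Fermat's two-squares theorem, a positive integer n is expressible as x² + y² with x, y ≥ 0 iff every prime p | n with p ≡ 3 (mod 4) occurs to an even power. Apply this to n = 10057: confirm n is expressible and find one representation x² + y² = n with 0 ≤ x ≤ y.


Step 1: Factor n = 10057 = 89 · 113.
Step 2: Check the mod-4 condition on each prime factor: 89 ≡ 1 (mod 4), exponent 1; 113 ≡ 1 (mod 4), exponent 1.
All primes ≡ 3 (mod 4) appear to even exponent (or don't appear), so by the two-squares theorem n IS expressible as a sum of two squares.
Step 3: Build a representation. Here n = 89 · 113 is a product of primes ≡ 1 (mod 4). Each prime p ≡ 1 (mod 4) is itself a sum of two squares; find a² by testing p − a² for a perfect square:
  89: 89 − 1² = 88, 89 − 2² = 85, 89 − 3² = 80, 89 − 4² = 73, 89 − 5² = 64 = 8² ⇒ 89 = 5² + 8².
  113: 113 − 1² = 112, 113 − 2² = 109, 113 − 3² = 104, 113 − 4² = 97, 113 − 5² = 88, 113 − 6² = 77, 113 − 7² = 64 = 8² ⇒ 113 = 7² + 8².
  Combine using the Brahmagupta–Fibonacci identity (a² + b²)(c² + d²) = (ac − bd)² + (ad + bc)² = (ac + bd)² + (ad − bc)²:
  89 · 113 = 10057: from (5² + 8²)(7² + 8²), take (5·7 − 8·8, 5·8 + 8·7) = (35 − 64, 40 + 56) = (-29, 96); dropping signs (only squares matter) gives (29, 96); check 29² + 96² = 841 + 9216 = 10057 ✓.
Step 4: Order so x ≤ y and verify: 29² + 96² = 841 + 9216 = 10057 = n. ✓

n = 10057 = 29² + 96² (one valid representation with x ≤ y).


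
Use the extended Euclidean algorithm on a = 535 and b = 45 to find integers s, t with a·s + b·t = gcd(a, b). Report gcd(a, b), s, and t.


Euclidean algorithm on (535, 45) — divide until remainder is 0:
  535 = 11 · 45 + 40
  45 = 1 · 40 + 5
  40 = 8 · 5 + 0
gcd(535, 45) = 5.
Track Bezout coefficients alongside the remainders: start with r₀ = 535 = a·1 + b·0 (s = 1, t = 0) and r₁ = 45 = a·0 + b·1 (s = 0, t = 1); each new remainder r_{k+1} = r_{k-1} − q_k·r_k inherits s_{k+1} = s_{k-1} − q_k·s_k, t_{k+1} = t_{k-1} − q_k·t_k, so r_k = a·s_k + b·t_k at every step:
  q = 11: r = 40, s = 1 − 11·0 = 1, t = 0 − 11·1 = -11  (check: 535·1 + 45·(-11) = 40)
  q = 1: r = 5, s = 0 − 1·1 = -1, t = 1 − 1·(-11) = 12  (check: 535·(-1) + 45·12 = 5)
The row with r = 5 (the gcd) gives the Bezout coefficients s = -1, t = 12.
Result: 535 · (-1) + 45 · (12) = 5.

gcd(535, 45) = 5; s = -1, t = 12 (check: 535·(-1) + 45·12 = 5).


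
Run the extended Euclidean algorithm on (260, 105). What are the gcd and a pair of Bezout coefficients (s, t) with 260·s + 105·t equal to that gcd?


Euclidean algorithm on (260, 105) — divide until remainder is 0:
  260 = 2 · 105 + 50
  105 = 2 · 50 + 5
  50 = 10 · 5 + 0
gcd(260, 105) = 5.
Track Bezout coefficients alongside the remainders: start with r₀ = 260 = a·1 + b·0 (s = 1, t = 0) and r₁ = 105 = a·0 + b·1 (s = 0, t = 1); each new remainder r_{k+1} = r_{k-1} − q_k·r_k inherits s_{k+1} = s_{k-1} − q_k·s_k, t_{k+1} = t_{k-1} − q_k·t_k, so r_k = a·s_k + b·t_k at every step:
  q = 2: r = 50, s = 1 − 2·0 = 1, t = 0 − 2·1 = -2  (check: 260·1 + 105·(-2) = 50)
  q = 2: r = 5, s = 0 − 2·1 = -2, t = 1 − 2·(-2) = 5  (check: 260·(-2) + 105·5 = 5)
The row with r = 5 (the gcd) gives the Bezout coefficients s = -2, t = 5.
Result: 260 · (-2) + 105 · (5) = 5.

gcd(260, 105) = 5; s = -2, t = 5 (check: 260·(-2) + 105·5 = 5).


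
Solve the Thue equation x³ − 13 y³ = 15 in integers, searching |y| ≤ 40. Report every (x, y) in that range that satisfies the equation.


The equation is x³ - 13y³ = 15. For fixed y, x³ = 13·y³ + 15, so a solution requires the RHS to be a perfect cube.
Strategy: iterate y from -40 to 40, compute RHS = 13·y³ + 15, and check whether it is a (positive or negative) perfect cube.
Check small values of y:
  y = 0: RHS = 15 is not a perfect cube.
  y = 1: RHS = 28 is not a perfect cube.
  y = -1: RHS = 2 is not a perfect cube.
  y = 2: RHS = 119 is not a perfect cube.
  y = -2: RHS = -89 is not a perfect cube.
  y = 3: RHS = 366 is not a perfect cube.
  y = -3: RHS = -336 is not a perfect cube.
Continuing the search up to |y| = 40 finds no solutions either.
No (x, y) in the scanned range satisfies the equation.

No integer solutions with |y| ≤ 40.


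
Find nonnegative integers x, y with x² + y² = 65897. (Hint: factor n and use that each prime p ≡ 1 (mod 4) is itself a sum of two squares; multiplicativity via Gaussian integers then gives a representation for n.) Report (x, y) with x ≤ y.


Step 1: Factor n = 65897 = 13 · 37 · 137.
Step 2: Check the mod-4 condition on each prime factor: 13 ≡ 1 (mod 4), exponent 1; 37 ≡ 1 (mod 4), exponent 1; 137 ≡ 1 (mod 4), exponent 1.
All primes ≡ 3 (mod 4) appear to even exponent (or don't appear), so by the two-squares theorem n IS expressible as a sum of two squares.
Step 3: Build a representation. Here n = 13 · 37 · 137 is a product of primes ≡ 1 (mod 4). Each prime p ≡ 1 (mod 4) is itself a sum of two squares; find a² by testing p − a² for a perfect square:
  13: 13 − 1² = 12, 13 − 2² = 9 = 3² ⇒ 13 = 2² + 3².
  37: 37 − 1² = 36 = 6² ⇒ 37 = 1² + 6².
  137: 137 − 1² = 136, 137 − 2² = 133, 137 − 3² = 128, 137 − 4² = 121 = 11² ⇒ 137 = 4² + 11².
  Combine using the Brahmagupta–Fibonacci identity (a² + b²)(c² + d²) = (ac − bd)² + (ad + bc)² = (ac + bd)² + (ad − bc)²:
  13 · 37 = 481: from (2² + 3²)(1² + 6²), take (2·1 − 3·6, 2·6 + 3·1) = (2 − 18, 12 + 3) = (-16, 15); dropping signs (only squares matter) gives (16, 15); check 16² + 15² = 256 + 225 = 481 ✓.
  481 · 137 = 65897: from (16² + 15²)(4² + 11²), take (16·4 − 15·11, 16·11 + 15·4) = (64 − 165, 176 + 60) = (-101, 236); dropping signs (only squares matter) gives (101, 236); check 101² + 236² = 10201 + 55696 = 65897 ✓.
Step 4: Order so x ≤ y and verify: 101² + 236² = 10201 + 55696 = 65897 = n. ✓

n = 65897 = 101² + 236² (one valid representation with x ≤ y).


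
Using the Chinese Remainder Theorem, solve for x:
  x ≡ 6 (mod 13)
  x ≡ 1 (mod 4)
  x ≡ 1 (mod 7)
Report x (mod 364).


Moduli 13, 4, 7 are pairwise coprime; by CRT there is a unique solution modulo M = 13 · 4 · 7 = 364.
Solve pairwise, accumulating the modulus:
  Start with x ≡ 6 (mod 13).
  Combine with x ≡ 1 (mod 4): since gcd(13, 4) = 1, we get a unique residue mod 52.
    Write x = 6 + 13·t and substitute into x ≡ 1 (mod 4): 13·t ≡ 1 − 6 = -5 (mod 4).
    Reduce coefficients mod 4: 1·t ≡ 3 (mod 4).
    So t ≡ 3 (mod 4).
    Then x = 6 + 13·3 = 45, valid modulo lcm(13, 4) = 52: x ≡ 45 (mod 52).
  Combine with x ≡ 1 (mod 7): since gcd(52, 7) = 1, we get a unique residue mod 364.
    Write x = 45 + 52·t and substitute into x ≡ 1 (mod 7): 52·t ≡ 1 − 45 = -44 (mod 7).
    Reduce coefficients mod 7: 3·t ≡ 5 (mod 7).
    The inverse of 3 mod 7 is 5 (since 3·5 = 15 = 2·7 + 1), so t ≡ 5·5 = 25 ≡ 4 (mod 7).
    Then x = 45 + 52·4 = 253, valid modulo lcm(52, 7) = 364: x ≡ 253 (mod 364).
Verify: 253 mod 13 = 6 ✓, 253 mod 4 = 1 ✓, 253 mod 7 = 1 ✓.

x ≡ 253 (mod 364).


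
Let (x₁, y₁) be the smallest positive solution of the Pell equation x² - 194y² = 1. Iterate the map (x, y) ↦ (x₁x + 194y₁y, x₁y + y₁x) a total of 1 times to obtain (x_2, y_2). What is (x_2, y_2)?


Step 1: Find the fundamental solution (x₁, y₁) of x² - 194y² = 1.
  Expand √194 as a continued fraction. a₀ = ⌊√194⌋ = 13; iterate m_{k+1} = d_k·a_k − m_k, d_{k+1} = (194 − m_{k+1}²)/d_k, a_{k+1} = ⌊(a₀ + m_{k+1})/d_{k+1}⌋ (starting m₀ = 0, d₀ = 1), with convergents p_k = a_k·p_{k-1} + p_{k-2}, q_k = a_k·q_{k-1} + q_{k-2} (p₋₁ = 1, q₋₁ = 0):
  k = 0: a₀ = 13; p₀/q₀ = 13/1; p₀² − 194·q₀² = 169 − 194 = -25.
  k = 1: m = 13, d = 25, a = ⌊(13 + 13)/25⌋ = 1; p/q = (1·13 + 1)/(1·1 + 0) = 14/1; p² − 194·q² = 196 − 194 = 2.
  k = 2: m = 12, d = 2, a = ⌊(13 + 12)/2⌋ = 12; p/q = (12·14 + 13)/(12·1 + 1) = 181/13; p² − 194·q² = 32761 − 32786 = -25.
  k = 3: m = 12, d = 25, a = ⌊(13 + 12)/25⌋ = 1; p/q = (1·181 + 14)/(1·13 + 1) = 195/14; p² − 194·q² = 38025 − 38024 = 1.
  The first convergent with p² − 194·q² = 1 gives the fundamental solution (x₁, y₁) = (195, 14).
Step 2: Apply the recurrence (x_{n+1}, y_{n+1}) = (x₁x_n + 194y₁y_n, x₁y_n + y₁x_n) repeatedly.
  From (x_1, y_1) = (195, 14): x_2 = 195·195 + 194·14·14 = 76049; y_2 = 195·14 + 14·195 = 5460.
Step 3: Verify x_2² - 194·y_2² = 5783450401 - 5783450400 = 1 (should be 1). ✓

(x_1, y_1) = (195, 14); (x_2, y_2) = (76049, 5460).


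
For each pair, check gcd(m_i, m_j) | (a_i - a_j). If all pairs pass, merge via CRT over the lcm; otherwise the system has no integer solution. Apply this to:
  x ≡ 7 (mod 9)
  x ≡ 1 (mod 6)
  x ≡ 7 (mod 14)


Moduli 9, 6, 14 are not pairwise coprime, so CRT works modulo lcm(m_i) when all pairwise compatibility conditions hold.
Pairwise compatibility: gcd(m_i, m_j) must divide a_i - a_j for every pair.
Merge one congruence at a time:
  Start: x ≡ 7 (mod 9).
  Combine with x ≡ 1 (mod 6): gcd(9, 6) = 3; 1 - 7 = -6, which IS divisible by 3, so compatible.
    Write x = 7 + 9·t and substitute into x ≡ 1 (mod 6): 9·t ≡ 1 − 7 = -6 (mod 6).
    Divide the congruence (and modulus) by g = 3: 3·t ≡ -2 (mod 2).
    Reduce coefficients mod 2: 1·t ≡ 0 (mod 2).
    So t ≡ 0 (mod 2).
    Then x = 7 + 9·0 = 7, valid modulo lcm(9, 6) = 18: x ≡ 7 (mod 18).
  Combine with x ≡ 7 (mod 14): gcd(18, 14) = 2; 7 - 7 = 0, which IS divisible by 2, so compatible.
    Write x = 7 + 18·t and substitute into x ≡ 7 (mod 14): 18·t ≡ 7 − 7 = 0 (mod 14).
    Divide the congruence (and modulus) by g = 2: 9·t ≡ 0 (mod 7).
    Reduce coefficients mod 7: 2·t ≡ 0 (mod 7).
    The inverse of 2 mod 7 is 4 (since 2·4 = 8 = 1·7 + 1), so t ≡ 4·0 = 0 ≡ 0 (mod 7).
    Then x = 7 + 18·0 = 7, valid modulo lcm(18, 14) = 126: x ≡ 7 (mod 126).
Verify: 7 mod 9 = 7, 7 mod 6 = 1, 7 mod 14 = 7.

x ≡ 7 (mod 126).


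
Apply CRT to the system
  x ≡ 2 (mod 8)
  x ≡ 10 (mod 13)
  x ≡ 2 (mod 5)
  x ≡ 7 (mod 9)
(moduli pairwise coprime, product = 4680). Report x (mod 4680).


Product of moduli M = 8 · 13 · 5 · 9 = 4680.
Merge one congruence at a time:
  Start: x ≡ 2 (mod 8).
  Combine with x ≡ 10 (mod 13); new modulus lcm = 104.
    Write x = 2 + 8·t and substitute into x ≡ 10 (mod 13): 8·t ≡ 10 − 2 = 8 (mod 13).
    The inverse of 8 mod 13 is 5 (since 8·5 = 40 = 3·13 + 1), so t ≡ 5·8 = 40 ≡ 1 (mod 13).
    Then x = 2 + 8·1 = 10, valid modulo lcm(8, 13) = 104: x ≡ 10 (mod 104).
  Combine with x ≡ 2 (mod 5); new modulus lcm = 520.
    Write x = 10 + 104·t and substitute into x ≡ 2 (mod 5): 104·t ≡ 2 − 10 = -8 (mod 5).
    Reduce coefficients mod 5: 4·t ≡ 2 (mod 5).
    The inverse of 4 mod 5 is 4 (since 4·4 = 16 = 3·5 + 1), so t ≡ 4·2 = 8 ≡ 3 (mod 5).
    Then x = 10 + 104·3 = 322, valid modulo lcm(104, 5) = 520: x ≡ 322 (mod 520).
  Combine with x ≡ 7 (mod 9); new modulus lcm = 4680.
    Write x = 322 + 520·t and substitute into x ≡ 7 (mod 9): 520·t ≡ 7 − 322 = -315 (mod 9).
    Reduce coefficients mod 9: 7·t ≡ 0 (mod 9).
    The inverse of 7 mod 9 is 4 (since 7·4 = 28 = 3·9 + 1), so t ≡ 4·0 = 0 ≡ 0 (mod 9).
    Then x = 322 + 520·0 = 322, valid modulo lcm(520, 9) = 4680: x ≡ 322 (mod 4680).
Verify against each original: 322 mod 8 = 2, 322 mod 13 = 10, 322 mod 5 = 2, 322 mod 9 = 7.

x ≡ 322 (mod 4680).


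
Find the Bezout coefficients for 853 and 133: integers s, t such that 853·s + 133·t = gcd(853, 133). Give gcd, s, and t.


Euclidean algorithm on (853, 133) — divide until remainder is 0:
  853 = 6 · 133 + 55
  133 = 2 · 55 + 23
  55 = 2 · 23 + 9
  23 = 2 · 9 + 5
  9 = 1 · 5 + 4
  5 = 1 · 4 + 1
  4 = 4 · 1 + 0
gcd(853, 133) = 1.
Track Bezout coefficients alongside the remainders: start with r₀ = 853 = a·1 + b·0 (s = 1, t = 0) and r₁ = 133 = a·0 + b·1 (s = 0, t = 1); each new remainder r_{k+1} = r_{k-1} − q_k·r_k inherits s_{k+1} = s_{k-1} − q_k·s_k, t_{k+1} = t_{k-1} − q_k·t_k, so r_k = a·s_k + b·t_k at every step:
  q = 6: r = 55, s = 1 − 6·0 = 1, t = 0 − 6·1 = -6  (check: 853·1 + 133·(-6) = 55)
  q = 2: r = 23, s = 0 − 2·1 = -2, t = 1 − 2·(-6) = 13  (check: 853·(-2) + 133·13 = 23)
  q = 2: r = 9, s = 1 − 2·(-2) = 5, t = -6 − 2·13 = -32  (check: 853·5 + 133·(-32) = 9)
  q = 2: r = 5, s = -2 − 2·5 = -12, t = 13 − 2·(-32) = 77  (check: 853·(-12) + 133·77 = 5)
  q = 1: r = 4, s = 5 − 1·(-12) = 17, t = -32 − 1·77 = -109  (check: 853·17 + 133·(-109) = 4)
  q = 1: r = 1, s = -12 − 1·17 = -29, t = 77 − 1·(-109) = 186  (check: 853·(-29) + 133·186 = 1)
The row with r = 1 (the gcd) gives the Bezout coefficients s = -29, t = 186.
Result: 853 · (-29) + 133 · (186) = 1.

gcd(853, 133) = 1; s = -29, t = 186 (check: 853·(-29) + 133·186 = 1).


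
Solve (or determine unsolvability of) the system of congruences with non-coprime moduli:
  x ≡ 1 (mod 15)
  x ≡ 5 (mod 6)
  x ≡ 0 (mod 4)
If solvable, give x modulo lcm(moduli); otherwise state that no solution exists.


Moduli 15, 6, 4 are not pairwise coprime, so CRT works modulo lcm(m_i) when all pairwise compatibility conditions hold.
Pairwise compatibility: gcd(m_i, m_j) must divide a_i - a_j for every pair.
Merge one congruence at a time:
  Start: x ≡ 1 (mod 15).
  Combine with x ≡ 5 (mod 6): gcd(15, 6) = 3, and 5 - 1 = 4 is NOT divisible by 3.
    ⇒ system is inconsistent (no integer solution).

No solution (the system is inconsistent).


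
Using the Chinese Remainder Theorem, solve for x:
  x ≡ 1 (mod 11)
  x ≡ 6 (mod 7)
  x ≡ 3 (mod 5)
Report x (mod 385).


Moduli 11, 7, 5 are pairwise coprime; by CRT there is a unique solution modulo M = 11 · 7 · 5 = 385.
Solve pairwise, accumulating the modulus:
  Start with x ≡ 1 (mod 11).
  Combine with x ≡ 6 (mod 7): since gcd(11, 7) = 1, we get a unique residue mod 77.
    Write x = 1 + 11·t and substitute into x ≡ 6 (mod 7): 11·t ≡ 6 − 1 = 5 (mod 7).
    Reduce coefficients mod 7: 4·t ≡ 5 (mod 7).
    The inverse of 4 mod 7 is 2 (since 4·2 = 8 = 1·7 + 1), so t ≡ 2·5 = 10 ≡ 3 (mod 7).
    Then x = 1 + 11·3 = 34, valid modulo lcm(11, 7) = 77: x ≡ 34 (mod 77).
  Combine with x ≡ 3 (mod 5): since gcd(77, 5) = 1, we get a unique residue mod 385.
    Write x = 34 + 77·t and substitute into x ≡ 3 (mod 5): 77·t ≡ 3 − 34 = -31 (mod 5).
    Reduce coefficients mod 5: 2·t ≡ 4 (mod 5).
    The inverse of 2 mod 5 is 3 (since 2·3 = 6 = 1·5 + 1), so t ≡ 3·4 = 12 ≡ 2 (mod 5).
    Then x = 34 + 77·2 = 188, valid modulo lcm(77, 5) = 385: x ≡ 188 (mod 385).
Verify: 188 mod 11 = 1 ✓, 188 mod 7 = 6 ✓, 188 mod 5 = 3 ✓.

x ≡ 188 (mod 385).


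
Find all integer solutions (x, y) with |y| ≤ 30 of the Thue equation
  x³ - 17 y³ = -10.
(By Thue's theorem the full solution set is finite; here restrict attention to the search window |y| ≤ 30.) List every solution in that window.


The equation is x³ - 17y³ = -10. For fixed y, x³ = 17·y³ − 10, so a solution requires the RHS to be a perfect cube.
Strategy: iterate y from -30 to 30, compute RHS = 17·y³ − 10, and check whether it is a (positive or negative) perfect cube.
Check small values of y:
  y = 0: RHS = -10 is not a perfect cube.
  y = 1: RHS = 7 is not a perfect cube.
  y = -1: RHS = -27 = (-3)³ ⇒ x = -3 works.
  y = 2: RHS = 126 is not a perfect cube.
  y = -2: RHS = -146 is not a perfect cube.
  y = 3: RHS = 449 is not a perfect cube.
  y = -3: RHS = -469 is not a perfect cube.
Continuing the search up to |y| = 30 finds no further solutions beyond those listed.
Collected solutions: (-3, -1).

Solutions (with |y| ≤ 30): (-3, -1).


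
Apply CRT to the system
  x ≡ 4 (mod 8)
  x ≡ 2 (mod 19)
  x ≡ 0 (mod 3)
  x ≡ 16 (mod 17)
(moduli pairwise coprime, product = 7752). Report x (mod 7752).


Product of moduli M = 8 · 19 · 3 · 17 = 7752.
Merge one congruence at a time:
  Start: x ≡ 4 (mod 8).
  Combine with x ≡ 2 (mod 19); new modulus lcm = 152.
    Write x = 4 + 8·t and substitute into x ≡ 2 (mod 19): 8·t ≡ 2 − 4 = -2 (mod 19).
    Reduce coefficients mod 19: 8·t ≡ 17 (mod 19).
    The inverse of 8 mod 19 is 12 (since 8·12 = 96 = 5·19 + 1), so t ≡ 12·17 = 204 ≡ 14 (mod 19).
    Then x = 4 + 8·14 = 116, valid modulo lcm(8, 19) = 152: x ≡ 116 (mod 152).
  Combine with x ≡ 0 (mod 3); new modulus lcm = 456.
    Write x = 116 + 152·t and substitute into x ≡ 0 (mod 3): 152·t ≡ 0 − 116 = -116 (mod 3).
    Reduce coefficients mod 3: 2·t ≡ 1 (mod 3).
    The inverse of 2 mod 3 is 2 (since 2·2 = 4 = 1·3 + 1), so t ≡ 2·1 = 2 ≡ 2 (mod 3).
    Then x = 116 + 152·2 = 420, valid modulo lcm(152, 3) = 456: x ≡ 420 (mod 456).
  Combine with x ≡ 16 (mod 17); new modulus lcm = 7752.
    Write x = 420 + 456·t and substitute into x ≡ 16 (mod 17): 456·t ≡ 16 − 420 = -404 (mod 17).
    Reduce coefficients mod 17: 14·t ≡ 4 (mod 17).
    The inverse of 14 mod 17 is 11 (since 14·11 = 154 = 9·17 + 1), so t ≡ 11·4 = 44 ≡ 10 (mod 17).
    Then x = 420 + 456·10 = 4980, valid modulo lcm(456, 17) = 7752: x ≡ 4980 (mod 7752).
Verify against each original: 4980 mod 8 = 4, 4980 mod 19 = 2, 4980 mod 3 = 0, 4980 mod 17 = 16.

x ≡ 4980 (mod 7752).


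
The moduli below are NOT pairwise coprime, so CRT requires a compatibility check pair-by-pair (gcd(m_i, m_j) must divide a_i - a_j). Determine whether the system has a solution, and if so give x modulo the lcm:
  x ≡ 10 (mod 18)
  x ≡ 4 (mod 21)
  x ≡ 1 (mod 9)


Moduli 18, 21, 9 are not pairwise coprime, so CRT works modulo lcm(m_i) when all pairwise compatibility conditions hold.
Pairwise compatibility: gcd(m_i, m_j) must divide a_i - a_j for every pair.
Merge one congruence at a time:
  Start: x ≡ 10 (mod 18).
  Combine with x ≡ 4 (mod 21): gcd(18, 21) = 3; 4 - 10 = -6, which IS divisible by 3, so compatible.
    Write x = 10 + 18·t and substitute into x ≡ 4 (mod 21): 18·t ≡ 4 − 10 = -6 (mod 21).
    Divide the congruence (and modulus) by g = 3: 6·t ≡ -2 (mod 7).
    Reduce coefficients mod 7: 6·t ≡ 5 (mod 7).
    The inverse of 6 mod 7 is 6 (since 6·6 = 36 = 5·7 + 1), so t ≡ 6·5 = 30 ≡ 2 (mod 7).
    Then x = 10 + 18·2 = 46, valid modulo lcm(18, 21) = 126: x ≡ 46 (mod 126).
  Combine with x ≡ 1 (mod 9): gcd(126, 9) = 9; 1 - 46 = -45, which IS divisible by 9, so compatible.
    Write x = 46 + 126·t and substitute into x ≡ 1 (mod 9): 126·t ≡ 1 − 46 = -45 (mod 9).
    Divide the congruence (and modulus) by g = 9: 14·t ≡ -5 (mod 1).
    Modulo 1 every t works; take t = 0.
    Then x = 46 + 126·0 = 46, valid modulo lcm(126, 9) = 126: x ≡ 46 (mod 126).
Verify: 46 mod 18 = 10, 46 mod 21 = 4, 46 mod 9 = 1.

x ≡ 46 (mod 126).


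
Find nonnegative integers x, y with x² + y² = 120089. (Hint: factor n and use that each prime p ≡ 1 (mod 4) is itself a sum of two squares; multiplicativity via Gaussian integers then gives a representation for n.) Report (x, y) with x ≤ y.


Step 1: Factor n = 120089 = 29 · 41 · 101.
Step 2: Check the mod-4 condition on each prime factor: 29 ≡ 1 (mod 4), exponent 1; 41 ≡ 1 (mod 4), exponent 1; 101 ≡ 1 (mod 4), exponent 1.
All primes ≡ 3 (mod 4) appear to even exponent (or don't appear), so by the two-squares theorem n IS expressible as a sum of two squares.
Step 3: Build a representation. Here n = 29 · 41 · 101 is a product of primes ≡ 1 (mod 4). Each prime p ≡ 1 (mod 4) is itself a sum of two squares; find a² by testing p − a² for a perfect square:
  29: 29 − 1² = 28, 29 − 2² = 25 = 5² ⇒ 29 = 2² + 5².
  41: 41 − 1² = 40, 41 − 2² = 37, 41 − 3² = 32, 41 − 4² = 25 = 5² ⇒ 41 = 4² + 5².
  101: 101 − 1² = 100 = 10² ⇒ 101 = 1² + 10².
  Combine using the Brahmagupta–Fibonacci identity (a² + b²)(c² + d²) = (ac − bd)² + (ad + bc)² = (ac + bd)² + (ad − bc)²:
  29 · 41 = 1189: from (2² + 5²)(4² + 5²), take (2·4 − 5·5, 2·5 + 5·4) = (8 − 25, 10 + 20) = (-17, 30); dropping signs (only squares matter) gives (17, 30); check 17² + 30² = 289 + 900 = 1189 ✓.
  1189 · 101 = 120089: from (17² + 30²)(1² + 10²), take (17·1 − 30·10, 17·10 + 30·1) = (17 − 300, 170 + 30) = (-283, 200); dropping signs (only squares matter) gives (283, 200); check 283² + 200² = 80089 + 40000 = 120089 ✓.
Step 4: Order so x ≤ y and verify: 200² + 283² = 40000 + 80089 = 120089 = n. ✓

n = 120089 = 200² + 283² (one valid representation with x ≤ y).


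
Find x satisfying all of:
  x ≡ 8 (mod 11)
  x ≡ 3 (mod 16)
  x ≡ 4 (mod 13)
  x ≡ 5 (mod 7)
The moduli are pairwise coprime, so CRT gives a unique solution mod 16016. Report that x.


Product of moduli M = 11 · 16 · 13 · 7 = 16016.
Merge one congruence at a time:
  Start: x ≡ 8 (mod 11).
  Combine with x ≡ 3 (mod 16); new modulus lcm = 176.
    Write x = 8 + 11·t and substitute into x ≡ 3 (mod 16): 11·t ≡ 3 − 8 = -5 (mod 16).
    Reduce coefficients mod 16: 11·t ≡ 11 (mod 16).
    The inverse of 11 mod 16 is 3 (since 11·3 = 33 = 2·16 + 1), so t ≡ 3·11 = 33 ≡ 1 (mod 16).
    Then x = 8 + 11·1 = 19, valid modulo lcm(11, 16) = 176: x ≡ 19 (mod 176).
  Combine with x ≡ 4 (mod 13); new modulus lcm = 2288.
    Write x = 19 + 176·t and substitute into x ≡ 4 (mod 13): 176·t ≡ 4 − 19 = -15 (mod 13).
    Reduce coefficients mod 13: 7·t ≡ 11 (mod 13).
    The inverse of 7 mod 13 is 2 (since 7·2 = 14 = 1·13 + 1), so t ≡ 2·11 = 22 ≡ 9 (mod 13).
    Then x = 19 + 176·9 = 1603, valid modulo lcm(176, 13) = 2288: x ≡ 1603 (mod 2288).
  Combine with x ≡ 5 (mod 7); new modulus lcm = 16016.
    Write x = 1603 + 2288·t and substitute into x ≡ 5 (mod 7): 2288·t ≡ 5 − 1603 = -1598 (mod 7).
    Reduce coefficients mod 7: 6·t ≡ 5 (mod 7).
    The inverse of 6 mod 7 is 6 (since 6·6 = 36 = 5·7 + 1), so t ≡ 6·5 = 30 ≡ 2 (mod 7).
    Then x = 1603 + 2288·2 = 6179, valid modulo lcm(2288, 7) = 16016: x ≡ 6179 (mod 16016).
Verify against each original: 6179 mod 11 = 8, 6179 mod 16 = 3, 6179 mod 13 = 4, 6179 mod 7 = 5.

x ≡ 6179 (mod 16016).


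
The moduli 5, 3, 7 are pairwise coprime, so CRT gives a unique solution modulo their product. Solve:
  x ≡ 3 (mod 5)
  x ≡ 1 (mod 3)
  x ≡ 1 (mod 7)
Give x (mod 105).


Moduli 5, 3, 7 are pairwise coprime; by CRT there is a unique solution modulo M = 5 · 3 · 7 = 105.
Solve pairwise, accumulating the modulus:
  Start with x ≡ 3 (mod 5).
  Combine with x ≡ 1 (mod 3): since gcd(5, 3) = 1, we get a unique residue mod 15.
    Write x = 3 + 5·t and substitute into x ≡ 1 (mod 3): 5·t ≡ 1 − 3 = -2 (mod 3).
    Reduce coefficients mod 3: 2·t ≡ 1 (mod 3).
    The inverse of 2 mod 3 is 2 (since 2·2 = 4 = 1·3 + 1), so t ≡ 2·1 = 2 ≡ 2 (mod 3).
    Then x = 3 + 5·2 = 13, valid modulo lcm(5, 3) = 15: x ≡ 13 (mod 15).
  Combine with x ≡ 1 (mod 7): since gcd(15, 7) = 1, we get a unique residue mod 105.
    Write x = 13 + 15·t and substitute into x ≡ 1 (mod 7): 15·t ≡ 1 − 13 = -12 (mod 7).
    Reduce coefficients mod 7: 1·t ≡ 2 (mod 7).
    So t ≡ 2 (mod 7).
    Then x = 13 + 15·2 = 43, valid modulo lcm(15, 7) = 105: x ≡ 43 (mod 105).
Verify: 43 mod 5 = 3 ✓, 43 mod 3 = 1 ✓, 43 mod 7 = 1 ✓.

x ≡ 43 (mod 105).


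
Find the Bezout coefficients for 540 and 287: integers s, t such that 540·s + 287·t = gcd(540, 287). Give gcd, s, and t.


Euclidean algorithm on (540, 287) — divide until remainder is 0:
  540 = 1 · 287 + 253
  287 = 1 · 253 + 34
  253 = 7 · 34 + 15
  34 = 2 · 15 + 4
  15 = 3 · 4 + 3
  4 = 1 · 3 + 1
  3 = 3 · 1 + 0
gcd(540, 287) = 1.
Track Bezout coefficients alongside the remainders: start with r₀ = 540 = a·1 + b·0 (s = 1, t = 0) and r₁ = 287 = a·0 + b·1 (s = 0, t = 1); each new remainder r_{k+1} = r_{k-1} − q_k·r_k inherits s_{k+1} = s_{k-1} − q_k·s_k, t_{k+1} = t_{k-1} − q_k·t_k, so r_k = a·s_k + b·t_k at every step:
  q = 1: r = 253, s = 1 − 1·0 = 1, t = 0 − 1·1 = -1  (check: 540·1 + 287·(-1) = 253)
  q = 1: r = 34, s = 0 − 1·1 = -1, t = 1 − 1·(-1) = 2  (check: 540·(-1) + 287·2 = 34)
  q = 7: r = 15, s = 1 − 7·(-1) = 8, t = -1 − 7·2 = -15  (check: 540·8 + 287·(-15) = 15)
  q = 2: r = 4, s = -1 − 2·8 = -17, t = 2 − 2·(-15) = 32  (check: 540·(-17) + 287·32 = 4)
  q = 3: r = 3, s = 8 − 3·(-17) = 59, t = -15 − 3·32 = -111  (check: 540·59 + 287·(-111) = 3)
  q = 1: r = 1, s = -17 − 1·59 = -76, t = 32 − 1·(-111) = 143  (check: 540·(-76) + 287·143 = 1)
The row with r = 1 (the gcd) gives the Bezout coefficients s = -76, t = 143.
Result: 540 · (-76) + 287 · (143) = 1.

gcd(540, 287) = 1; s = -76, t = 143 (check: 540·(-76) + 287·143 = 1).


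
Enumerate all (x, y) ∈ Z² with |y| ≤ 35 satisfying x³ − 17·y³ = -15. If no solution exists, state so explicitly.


The equation is x³ - 17y³ = -15. For fixed y, x³ = 17·y³ − 15, so a solution requires the RHS to be a perfect cube.
Strategy: iterate y from -35 to 35, compute RHS = 17·y³ − 15, and check whether it is a (positive or negative) perfect cube.
Check small values of y:
  y = 0: RHS = -15 is not a perfect cube.
  y = 1: RHS = 2 is not a perfect cube.
  y = -1: RHS = -32 is not a perfect cube.
  y = 2: RHS = 121 is not a perfect cube.
  y = -2: RHS = -151 is not a perfect cube.
  y = 3: RHS = 444 is not a perfect cube.
  y = -3: RHS = -474 is not a perfect cube.
Continuing the search up to |y| = 35 finds no solutions either.
No (x, y) in the scanned range satisfies the equation.

No integer solutions with |y| ≤ 35.


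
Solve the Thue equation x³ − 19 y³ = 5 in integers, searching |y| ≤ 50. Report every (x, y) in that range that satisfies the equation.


The equation is x³ - 19y³ = 5. For fixed y, x³ = 19·y³ + 5, so a solution requires the RHS to be a perfect cube.
Strategy: iterate y from -50 to 50, compute RHS = 19·y³ + 5, and check whether it is a (positive or negative) perfect cube.
Check small values of y:
  y = 0: RHS = 5 is not a perfect cube.
  y = 1: RHS = 24 is not a perfect cube.
  y = -1: RHS = -14 is not a perfect cube.
  y = 2: RHS = 157 is not a perfect cube.
  y = -2: RHS = -147 is not a perfect cube.
  y = 3: RHS = 518 is not a perfect cube.
  y = -3: RHS = -508 is not a perfect cube.
Continuing the search up to |y| = 50 finds no solutions either.
No (x, y) in the scanned range satisfies the equation.

No integer solutions with |y| ≤ 50.
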